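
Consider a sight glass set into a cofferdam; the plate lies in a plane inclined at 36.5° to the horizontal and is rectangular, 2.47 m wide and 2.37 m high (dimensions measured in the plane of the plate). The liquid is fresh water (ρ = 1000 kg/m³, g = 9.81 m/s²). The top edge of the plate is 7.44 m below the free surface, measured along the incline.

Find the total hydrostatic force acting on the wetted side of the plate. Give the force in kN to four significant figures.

γ = ρg = 1000 × 9.81 = 9810 N/m³ = 9.81 kN/m³.
Let θ = 36.5° be the plate's angle to the horizontal; measure y along the incline from where the plane meets the free surface. Vertical depth h = y·sinθ with sinθ = 0.594823.
The centroid lies 2.37/2 = 1.185 m below the top edge, so y_c = 7.44 + 1.185 = 8.625 m and h_c = 8.625 × 0.594823 = 5.13035 m.
A = 2.47 × 2.37 = 5.8539 m².
Resultant F = γ·h_c·A = 9.81 × 5.13035 × 5.8539 = 294.619 kN.

F ≈ 294.6 kN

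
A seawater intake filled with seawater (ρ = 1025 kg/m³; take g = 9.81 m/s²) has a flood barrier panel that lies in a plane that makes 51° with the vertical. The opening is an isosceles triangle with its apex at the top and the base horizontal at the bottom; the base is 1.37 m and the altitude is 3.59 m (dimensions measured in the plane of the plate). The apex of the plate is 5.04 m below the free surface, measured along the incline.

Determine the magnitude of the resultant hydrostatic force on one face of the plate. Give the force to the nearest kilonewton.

γ = ρg = 1025 × 9.81 / 1000 = 10.05525 kN/m³.
The plate makes 51° with the vertical, i.e. θ = 90° − 51° = 39° to the horizontal. Measuring y along the incline from the free-surface line, vertical depth h = y·sinθ with sinθ = 0.629320.
With the apex up, the centroid sits 2h/3 = 2 × 3.59/3 = 2.39333 m below the apex, so y_c = 5.04 + 2.39333 = 7.43333 m and h_c = 7.43333 × 0.629320 = 4.67794 m.
A = ½ × 1.37 × 3.59 = 2.45915 m².
Resultant F = γ·h_c·A = 10.05525 × 4.67794 × 2.45915 = 115.673 kN.

F ≈ 116 kN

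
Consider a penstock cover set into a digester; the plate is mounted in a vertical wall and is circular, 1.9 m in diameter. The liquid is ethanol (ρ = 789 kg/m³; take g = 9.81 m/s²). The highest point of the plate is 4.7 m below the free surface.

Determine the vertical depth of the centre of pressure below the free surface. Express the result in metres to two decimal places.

γ = ρg = 789 × 9.81 / 1000 = 7.74009 kN/m³.
The centroid is at the centre, 0.95 m below the top of the plate, so the centroid depth is h_c = 4.7 + 0.95 = 5.65 m.
A = π(0.95)² = 2.83529 m².
Resultant F = γ·h_c·A = 7.74009 × 5.65 × 2.83529 = 123.992 kN.
I_c = πr⁴/4 = π × 0.95⁴/4 = 0.639712 m⁴.
Centre of pressure: y_p = y_c + I_c/(y_c·A) = 5.65 + 0.639712/(5.65 × 2.83529) = 5.65 + 0.0399336 = 5.68993 m along the plane.

h_p = 5.69 m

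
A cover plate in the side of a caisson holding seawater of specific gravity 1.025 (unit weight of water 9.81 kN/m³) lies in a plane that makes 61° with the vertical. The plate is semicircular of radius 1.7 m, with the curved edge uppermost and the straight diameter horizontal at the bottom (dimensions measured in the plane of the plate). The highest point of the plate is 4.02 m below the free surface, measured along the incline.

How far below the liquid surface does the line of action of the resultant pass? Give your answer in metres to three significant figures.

γ = 1.025 × 9.81 = 10.05525 kN/m³.
The plate makes 61° with the vertical, i.e. θ = 90° − 61° = 29° to the horizontal. Measuring y along the incline from the free-surface line, vertical depth h = y·sinθ with sinθ = 0.484810.
The centroid lies 4r/(3π) = 0.721502 m above the diameter, so r − 4r/(3π) = 1.7 − 0.721502 = 0.978498 m below the topmost point, so y_c = 4.02 + 0.978498 = 4.9985 m and h_c = 4.9985 × 0.484810 = 2.42332 m.
A = πr²/2 = π × 1.7²/2 = 4.5396 m².
Resultant F = γ·h_c·A = 10.05525 × 2.42332 × 4.5396 = 110.617 kN.
I_c = (π/8 − 8/(9π))·r⁴ = 0.109757 × 1.7⁴ = 0.916701 m⁴.
Centre of pressure: y_p = y_c + I_c/(y_c·A) = 4.9985 + 0.916701/(4.9985 × 4.5396) = 4.9985 + 0.040399 = 5.0389 m along the plane.
Vertically, h_p = y_p·sinθ = 5.0389 × 0.484810 = 2.44291 m.

h_p = 2.44 m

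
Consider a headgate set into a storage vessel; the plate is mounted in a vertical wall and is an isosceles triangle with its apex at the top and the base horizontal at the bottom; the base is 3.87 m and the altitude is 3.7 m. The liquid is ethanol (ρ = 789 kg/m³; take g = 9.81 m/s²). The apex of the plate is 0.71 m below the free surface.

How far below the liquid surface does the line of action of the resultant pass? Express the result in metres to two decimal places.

γ = ρg = 789 × 9.81 / 1000 = 7.74009 kN/m³.
With the apex up, the centroid sits 2h/3 = 2 × 3.7/3 = 2.46667 m below the apex, so the centroid depth is h_c = 0.71 + 2.46667 = 3.17667 m.
A = ½ × 3.87 × 3.7 = 7.1595 m².
Resultant F = γ·h_c·A = 7.74009 × 3.17667 × 7.1595 = 176.036 kN.
I_c = b·h³/36 = 3.87 × 3.7³/36 = 5.4452 m⁴.
Centre of pressure: y_p = y_c + I_c/(y_c·A) = 3.17667 + 5.4452/(3.17667 × 7.1595) = 3.17667 + 0.239419 = 3.41609 m along the plane.

h_p = 3.42 m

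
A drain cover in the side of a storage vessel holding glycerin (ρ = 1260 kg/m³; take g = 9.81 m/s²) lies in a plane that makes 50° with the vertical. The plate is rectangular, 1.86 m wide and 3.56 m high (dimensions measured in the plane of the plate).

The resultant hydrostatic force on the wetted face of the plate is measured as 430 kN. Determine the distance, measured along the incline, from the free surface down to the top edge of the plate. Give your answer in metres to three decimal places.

γ = ρg = 1260 × 9.81 / 1000 = 12.3606 kN/m³.
A = 1.86 × 3.56 = 6.6216 m².
From F = γ·h_c·A, the centroid depth is h_c = 430/(12.3606 × 6.6216) = 5.25371 m.
The plate makes 50° with the vertical, i.e. θ = 90° − 50° = 40° to the horizontal. Measuring y along the incline from the free-surface line, vertical depth h = y·sinθ with sinθ = 0.642788.
Along the incline, y_c = h_c/sinθ = 5.25371/0.642788 = 8.17332 m.
The centroid lies 3.56/2 = 1.78 m below the top edge, so the top edge sits at y_top = 8.17332 − 1.78 = 6.39332 m along the incline.

y_top ≈ 6.393 m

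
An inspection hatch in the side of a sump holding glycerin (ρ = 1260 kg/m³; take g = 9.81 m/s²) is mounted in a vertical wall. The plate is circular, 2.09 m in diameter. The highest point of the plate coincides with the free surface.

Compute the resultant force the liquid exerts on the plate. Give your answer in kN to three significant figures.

γ = ρg = 1260 × 9.81 / 1000 = 12.3606 kN/m³.
The centroid is at the centre, 1.045 m below the top of the plate, so the centroid depth is h_c = 1.045 m.
A = π(1.045)² = 3.4307 m².
Resultant F = γ·h_c·A = 12.3606 × 1.045 × 3.4307 = 44.3138 kN.

F ≈ 44.3 kN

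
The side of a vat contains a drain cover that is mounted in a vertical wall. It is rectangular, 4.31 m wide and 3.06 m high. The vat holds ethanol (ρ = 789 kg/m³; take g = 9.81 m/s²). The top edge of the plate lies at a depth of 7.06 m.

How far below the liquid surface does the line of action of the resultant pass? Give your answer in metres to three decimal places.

h_p = 8.681 m

γ = ρg = 789 × 9.81 / 1000 = 7.74009 kN/m³.
The centroid lies 3.06/2 = 1.53 m below the top edge, so the centroid depth is h_c = 7.06 + 1.53 = 8.59 m.
A = 4.31 × 3.06 = 13.1886 m².
Resultant F = γ·h_c·A = 7.74009 × 8.59 × 13.1886 = 876.875 kN.
I_c = b·h³/12 = 4.31 × 3.06³/12 = 10.2911 m⁴.
Centre of pressure: y_p = y_c + I_c/(y_c·A) = 8.59 + 10.2911/(8.59 × 13.1886) = 8.59 + 0.0908385 = 8.68084 m along the plane.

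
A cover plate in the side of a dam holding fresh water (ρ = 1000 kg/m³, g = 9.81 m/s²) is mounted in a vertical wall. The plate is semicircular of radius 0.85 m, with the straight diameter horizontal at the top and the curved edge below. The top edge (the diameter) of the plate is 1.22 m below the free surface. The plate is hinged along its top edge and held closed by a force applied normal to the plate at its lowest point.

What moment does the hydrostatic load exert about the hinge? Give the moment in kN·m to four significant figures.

M ≈ 6.911 kN·m

γ = ρg = 1000 × 9.81 = 9810 N/m³ = 9.81 kN/m³.
The centroid of a semicircle lies 4r/(3π) = 0.360751 m from the diameter, here below the top edge, so the centroid depth is h_c = 1.22 + 0.360751 = 1.58075 m.
A = πr²/2 = π × 0.85²/2 = 1.1349 m².
Resultant F = γ·h_c·A = 9.81 × 1.58075 × 1.1349 = 17.5991 kN.
I_c = (π/8 − 8/(9π))·r⁴ = 0.109757 × 0.85⁴ = 0.0572938 m⁴.
Centre of pressure: y_p = y_c + I_c/(y_c·A) = 1.58075 + 0.0572938/(1.58075 × 1.1349) = 1.58075 + 0.0319365 = 1.61269 m along the plane.
The resultant acts 0.360751 + 0.0319365 = 0.392687 m (along the plate) below the hinge at the top edge, so the moment about the hinge is M = F × 0.392687 = 17.5991 × 0.392687 = 6.91094 kN·m.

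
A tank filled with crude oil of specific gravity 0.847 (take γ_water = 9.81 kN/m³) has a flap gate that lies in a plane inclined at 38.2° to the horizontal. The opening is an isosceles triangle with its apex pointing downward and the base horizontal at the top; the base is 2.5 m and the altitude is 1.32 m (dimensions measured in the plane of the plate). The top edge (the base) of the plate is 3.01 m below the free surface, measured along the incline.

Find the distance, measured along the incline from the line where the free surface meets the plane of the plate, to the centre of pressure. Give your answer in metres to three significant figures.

γ = 0.847 × 9.81 = 8.30907 kN/m³.
Let θ = 38.2° be the plate's angle to the horizontal; measure y along the incline from where the plane meets the free surface. Vertical depth h = y·sinθ with sinθ = 0.618408.
With the apex down, the centroid sits h/3 = 1.32/3 = 0.44 m below the base (the top edge), so y_c = 3.01 + 0.44 = 3.45 m and h_c = 3.45 × 0.618408 = 2.13351 m.
A = ½ × 2.5 × 1.32 = 1.65 m².
Resultant F = γ·h_c·A = 8.30907 × 2.13351 × 1.65 = 29.2503 kN.
I_c = b·h³/36 = 2.5 × 1.32³/36 = 0.15972 m⁴.
Centre of pressure: y_p = y_c + I_c/(y_c·A) = 3.45 + 0.15972/(3.45 × 1.65) = 3.45 + 0.028058 = 3.47806 m along the plane.

y_p = 3.48 m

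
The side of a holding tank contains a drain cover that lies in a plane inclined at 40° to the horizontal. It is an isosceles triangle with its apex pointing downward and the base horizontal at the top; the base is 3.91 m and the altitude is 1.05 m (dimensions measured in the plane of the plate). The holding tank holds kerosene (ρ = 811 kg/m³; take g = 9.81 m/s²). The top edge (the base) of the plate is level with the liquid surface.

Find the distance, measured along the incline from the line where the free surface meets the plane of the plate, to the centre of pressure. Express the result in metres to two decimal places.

γ = ρg = 811 × 9.81 / 1000 = 7.95591 kN/m³.
Let θ = 40° be the plate's angle to the horizontal; measure y along the incline from where the plane meets the free surface. Vertical depth h = y·sinθ with sinθ = 0.642788.
With the apex down, the centroid sits h/3 = 1.05/3 = 0.35 m below the base (the top edge), so y_c = 0.35 m and h_c = 0.35 × 0.642788 = 0.224976 m.
A = ½ × 3.91 × 1.05 = 2.05275 m².
Resultant F = γ·h_c·A = 7.95591 × 0.224976 × 2.05275 = 3.67419 kN.
I_c = b·h³/36 = 3.91 × 1.05³/36 = 0.125731 m⁴.
Centre of pressure: y_p = y_c + I_c/(y_c·A) = 0.35 + 0.125731/(0.35 × 2.05275) = 0.35 + 0.175 = 0.525 m along the plane.

y_p = 0.53 m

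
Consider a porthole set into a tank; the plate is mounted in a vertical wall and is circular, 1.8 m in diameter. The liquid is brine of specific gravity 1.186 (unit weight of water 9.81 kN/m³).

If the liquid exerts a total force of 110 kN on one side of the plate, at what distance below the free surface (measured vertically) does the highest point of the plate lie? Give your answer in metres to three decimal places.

γ = 1.186 × 9.81 = 11.63466 kN/m³.
A = π(0.9)² = 2.54469 m².
From F = γ·h_c·A, the centroid depth is h_c = 110/(11.63466 × 2.54469) = 3.71539 m.
The centroid is at the centre, 0.9 m below the top of the plate, so the highest point sits at h_top = 3.71539 − 0.9 = 2.81539 m below the surface.

d_top ≈ 2.815 m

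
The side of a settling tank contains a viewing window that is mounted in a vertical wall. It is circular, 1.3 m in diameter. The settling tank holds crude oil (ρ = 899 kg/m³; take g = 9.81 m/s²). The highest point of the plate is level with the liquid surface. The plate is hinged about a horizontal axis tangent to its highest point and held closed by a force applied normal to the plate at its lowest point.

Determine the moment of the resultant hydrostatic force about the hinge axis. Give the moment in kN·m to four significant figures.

γ = ρg = 899 × 9.81 / 1000 = 8.81919 kN/m³.
The centroid is at the centre, 0.65 m below the top of the plate, so the centroid depth is h_c = 0.65 m.
A = π(0.65)² = 1.32732 m².
Resultant F = γ·h_c·A = 8.81919 × 0.65 × 1.32732 = 7.60883 kN.
I_c = πr⁴/4 = π × 0.65⁴/4 = 0.140198 m⁴.
Centre of pressure: y_p = y_c + I_c/(y_c·A) = 0.65 + 0.140198/(0.65 × 1.32732) = 0.65 + 0.1625 = 0.8125 m along the plane.
The resultant acts 0.65 + 0.1625 = 0.8125 m (along the plate) below the hinge at the top edge, so the moment about the hinge is M = F × 0.8125 = 7.60883 × 0.8125 = 6.18217 kN·m.

M ≈ 6.182 kN·m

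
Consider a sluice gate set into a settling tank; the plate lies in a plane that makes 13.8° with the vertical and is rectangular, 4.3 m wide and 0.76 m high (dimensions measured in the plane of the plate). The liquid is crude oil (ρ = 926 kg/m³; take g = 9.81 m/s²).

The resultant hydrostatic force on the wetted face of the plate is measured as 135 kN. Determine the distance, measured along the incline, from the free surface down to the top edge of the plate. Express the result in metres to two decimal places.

y_top ≈ 4.30 m

γ = ρg = 926 × 9.81 / 1000 = 9.08406 kN/m³.
A = 4.3 × 0.76 = 3.268 m².
From F = γ·h_c·A, the centroid depth is h_c = 135/(9.08406 × 3.268) = 4.54749 m.
The plate makes 13.8° with the vertical, i.e. θ = 90° − 13.8° = 76.2° to the horizontal. Measuring y along the incline from the free-surface line, vertical depth h = y·sinθ with sinθ = 0.971134.
Along the incline, y_c = h_c/sinθ = 4.54749/0.971134 = 4.68266 m.
The centroid lies 0.76/2 = 0.38 m below the top edge, so the top edge sits at y_top = 4.68266 − 0.38 = 4.30266 m along the incline.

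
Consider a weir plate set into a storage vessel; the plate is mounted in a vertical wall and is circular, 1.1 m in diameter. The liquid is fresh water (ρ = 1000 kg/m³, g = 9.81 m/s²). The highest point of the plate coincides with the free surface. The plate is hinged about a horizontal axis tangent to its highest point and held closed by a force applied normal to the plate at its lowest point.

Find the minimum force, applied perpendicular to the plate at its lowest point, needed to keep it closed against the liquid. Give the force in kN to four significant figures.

γ = ρg = 1000 × 9.81 = 9810 N/m³ = 9.81 kN/m³.
The centroid is at the centre, 0.55 m below the top of the plate, so the centroid depth is h_c = 0.55 m.
A = π(0.55)² = 0.950332 m².
Resultant F = γ·h_c·A = 9.81 × 0.55 × 0.950332 = 5.12752 kN.
I_c = πr⁴/4 = π × 0.55⁴/4 = 0.0718688 m⁴.
Centre of pressure: y_p = y_c + I_c/(y_c·A) = 0.55 + 0.0718688/(0.55 × 0.950332) = 0.55 + 0.1375 = 0.6875 m along the plane.
The resultant acts 0.55 + 0.1375 = 0.6875 m (along the plate) below the hinge at the top edge, so the moment about the hinge is M = F × 0.6875 = 5.12752 × 0.6875 = 3.52517 kN·m.
A normal force at the bottom, 1.1 m from the hinge, must supply this moment: P = 3.52517/1.1 = 3.2047 kN.

P ≈ 3.205 kN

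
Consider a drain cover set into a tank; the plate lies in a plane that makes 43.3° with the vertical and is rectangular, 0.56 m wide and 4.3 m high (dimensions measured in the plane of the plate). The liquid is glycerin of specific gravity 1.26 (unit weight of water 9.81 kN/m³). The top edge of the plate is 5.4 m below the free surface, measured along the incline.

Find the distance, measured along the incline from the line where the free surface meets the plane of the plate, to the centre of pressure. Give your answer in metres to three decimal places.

y_p = 7.754 m

γ = 1.26 × 9.81 = 12.3606 kN/m³.
The plate makes 43.3° with the vertical, i.e. θ = 90° − 43.3° = 46.7° to the horizontal. Measuring y along the incline from the free-surface line, vertical depth h = y·sinθ with sinθ = 0.727773.
The centroid lies 4.3/2 = 2.15 m below the top edge, so y_c = 5.4 + 2.15 = 7.55 m and h_c = 7.55 × 0.727773 = 5.49469 m.
A = 0.56 × 4.3 = 2.408 m².
Resultant F = γ·h_c·A = 12.3606 × 5.49469 × 2.408 = 163.546 kN.
I_c = b·h³/12 = 0.56 × 4.3³/12 = 3.71033 m⁴.
Centre of pressure: y_p = y_c + I_c/(y_c·A) = 7.55 + 3.71033/(7.55 × 2.408) = 7.55 + 0.204084 = 7.75408 m along the plane.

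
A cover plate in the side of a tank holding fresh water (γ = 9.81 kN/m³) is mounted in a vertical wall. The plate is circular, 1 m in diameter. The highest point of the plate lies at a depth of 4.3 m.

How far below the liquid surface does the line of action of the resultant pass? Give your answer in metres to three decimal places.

h_p = 4.813 m

γ = 9.81 kN/m³.
The centroid is at the centre, 0.5 m below the top of the plate, so the centroid depth is h_c = 4.3 + 0.5 = 4.8 m.
A = π(0.5)² = 0.785398 m².
Resultant F = γ·h_c·A = 9.81 × 4.8 × 0.785398 = 36.9828 kN.
I_c = πr⁴/4 = π × 0.5⁴/4 = 0.0490874 m⁴.
Centre of pressure: y_p = y_c + I_c/(y_c·A) = 4.8 + 0.0490874/(4.8 × 0.785398) = 4.8 + 0.0130208 = 4.81302 m along the plane.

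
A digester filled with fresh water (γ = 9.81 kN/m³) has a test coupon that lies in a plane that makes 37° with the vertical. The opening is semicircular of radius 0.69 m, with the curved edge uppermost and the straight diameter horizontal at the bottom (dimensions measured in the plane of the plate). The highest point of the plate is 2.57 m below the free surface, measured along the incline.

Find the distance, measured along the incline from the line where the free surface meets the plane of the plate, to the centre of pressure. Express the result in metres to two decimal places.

γ = 9.81 kN/m³.
The plate makes 37° with the vertical, i.e. θ = 90° − 37° = 53° to the horizontal. Measuring y along the incline from the free-surface line, vertical depth h = y·sinθ with sinθ = 0.798636.
The centroid lies 4r/(3π) = 0.292845 m above the diameter, so r − 4r/(3π) = 0.69 − 0.292845 = 0.397155 m below the topmost point, so y_c = 2.57 + 0.397155 = 2.96715 m and h_c = 2.96715 × 0.798636 = 2.36967 m.
A = πr²/2 = π × 0.69²/2 = 0.747856 m².
Resultant F = γ·h_c·A = 9.81 × 2.36967 × 0.747856 = 17.385 kN.
I_c = (π/8 − 8/(9π))·r⁴ = 0.109757 × 0.69⁴ = 0.0248788 m⁴.
Centre of pressure: y_p = y_c + I_c/(y_c·A) = 2.96715 + 0.0248788/(2.96715 × 0.747856) = 2.96715 + 0.0112117 = 2.97836 m along the plane.

y_p = 2.98 m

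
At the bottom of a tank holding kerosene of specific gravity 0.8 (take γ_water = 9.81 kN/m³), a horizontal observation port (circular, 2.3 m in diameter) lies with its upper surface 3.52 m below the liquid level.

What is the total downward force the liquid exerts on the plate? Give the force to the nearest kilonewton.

γ = 0.8 × 9.81 = 7.848 kN/m³.
The plate is horizontal, so pressure is uniform at p = γ·h = 7.848 × 3.52 = 27.625 kN/m².
A = π(1.15)² = 4.15476 m².
F = p·A = 27.625 × 4.15476 = 114.775 kN.

F ≈ 115 kN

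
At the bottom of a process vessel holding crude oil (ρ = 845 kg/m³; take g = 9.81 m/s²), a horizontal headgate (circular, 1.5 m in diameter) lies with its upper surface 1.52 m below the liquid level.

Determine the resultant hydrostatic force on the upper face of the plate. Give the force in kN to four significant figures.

F ≈ 22.27 kN

γ = ρg = 845 × 9.81 / 1000 = 8.28945 kN/m³.
The plate is horizontal, so pressure is uniform at p = γ·h = 8.28945 × 1.52 = 12.6 kN/m².
A = π(0.75)² = 1.76715 m².
F = p·A = 12.6 × 1.76715 = 22.2661 kN.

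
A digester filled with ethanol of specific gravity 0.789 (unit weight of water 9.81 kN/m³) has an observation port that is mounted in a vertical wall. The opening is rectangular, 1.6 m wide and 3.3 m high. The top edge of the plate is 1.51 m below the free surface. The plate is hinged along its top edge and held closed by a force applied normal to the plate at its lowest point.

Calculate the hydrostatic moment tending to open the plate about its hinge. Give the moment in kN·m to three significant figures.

M ≈ 250 kN·m

γ = 0.789 × 9.81 = 7.74009 kN/m³.
The centroid lies 3.3/2 = 1.65 m below the top edge, so the centroid depth is h_c = 1.51 + 1.65 = 3.16 m.
A = 1.6 × 3.3 = 5.28 m².
Resultant F = γ·h_c·A = 7.74009 × 3.16 × 5.28 = 129.142 kN.
I_c = b·h³/12 = 1.6 × 3.3³/12 = 4.7916 m⁴.
Centre of pressure: y_p = y_c + I_c/(y_c·A) = 3.16 + 4.7916/(3.16 × 5.28) = 3.16 + 0.287184 = 3.44718 m along the plane.
The resultant acts 1.65 + 0.287184 = 1.93718 m (along the plate) below the hinge at the top edge, so the moment about the hinge is M = F × 1.93718 = 129.142 × 1.93718 = 250.171 kN·m.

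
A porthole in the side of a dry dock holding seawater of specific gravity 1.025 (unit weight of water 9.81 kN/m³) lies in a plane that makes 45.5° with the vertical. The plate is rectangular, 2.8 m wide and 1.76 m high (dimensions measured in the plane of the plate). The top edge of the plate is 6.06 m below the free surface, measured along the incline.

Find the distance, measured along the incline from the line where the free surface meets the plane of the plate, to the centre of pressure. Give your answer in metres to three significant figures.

γ = 1.025 × 9.81 = 10.05525 kN/m³.
The plate makes 45.5° with the vertical, i.e. θ = 90° − 45.5° = 44.5° to the horizontal. Measuring y along the incline from the free-surface line, vertical depth h = y·sinθ with sinθ = 0.700909.
The centroid lies 1.76/2 = 0.88 m below the top edge, so y_c = 6.06 + 0.88 = 6.94 m and h_c = 6.94 × 0.700909 = 4.86431 m.
A = 2.8 × 1.76 = 4.928 m².
Resultant F = γ·h_c·A = 10.05525 × 4.86431 × 4.928 = 241.038 kN.
I_c = b·h³/12 = 2.8 × 1.76³/12 = 1.27208 m⁴.
Centre of pressure: y_p = y_c + I_c/(y_c·A) = 6.94 + 1.27208/(6.94 × 4.928) = 6.94 + 0.037195 = 6.9772 m along the plane.

y_p = 6.98 m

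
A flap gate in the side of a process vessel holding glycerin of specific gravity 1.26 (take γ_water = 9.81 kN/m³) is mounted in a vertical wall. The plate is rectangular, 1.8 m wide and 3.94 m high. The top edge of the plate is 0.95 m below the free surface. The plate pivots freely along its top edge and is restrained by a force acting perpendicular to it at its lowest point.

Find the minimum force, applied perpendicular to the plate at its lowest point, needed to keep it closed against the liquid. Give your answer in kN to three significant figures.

γ = 1.26 × 9.81 = 12.3606 kN/m³.
The centroid lies 3.94/2 = 1.97 m below the top edge, so the centroid depth is h_c = 0.95 + 1.97 = 2.92 m.
A = 1.8 × 3.94 = 7.092 m².
Resultant F = γ·h_c·A = 12.3606 × 2.92 × 7.092 = 255.971 kN.
I_c = b·h³/12 = 1.8 × 3.94³/12 = 9.17445 m⁴.
Centre of pressure: y_p = y_c + I_c/(y_c·A) = 2.92 + 9.17445/(2.92 × 7.092) = 2.92 + 0.443025 = 3.36302 m along the plane.
The resultant acts 1.97 + 0.443025 = 2.41303 m (along the plate) below the hinge at the top edge, so the moment about the hinge is M = F × 2.41303 = 255.971 × 2.41303 = 617.666 kN·m.
A normal force at the bottom, 3.94 m from the hinge, must supply this moment: P = 617.666/3.94 = 156.768 kN.

P ≈ 157 kN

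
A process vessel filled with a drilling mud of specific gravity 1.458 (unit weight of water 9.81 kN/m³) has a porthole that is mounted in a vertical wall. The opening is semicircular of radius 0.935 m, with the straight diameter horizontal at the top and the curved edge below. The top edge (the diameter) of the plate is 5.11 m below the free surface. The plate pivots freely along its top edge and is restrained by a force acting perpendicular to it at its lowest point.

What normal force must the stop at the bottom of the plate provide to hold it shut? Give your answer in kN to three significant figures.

P ≈ 47.2 kN

γ = 1.458 × 9.81 = 14.30298 kN/m³.
The centroid of a semicircle lies 4r/(3π) = 0.396826 m from the diameter, here below the top edge, so the centroid depth is h_c = 5.11 + 0.396826 = 5.50683 m.
A = πr²/2 = π × 0.935²/2 = 1.37323 m².
Resultant F = γ·h_c·A = 14.30298 × 5.50683 × 1.37323 = 108.161 kN.
I_c = (π/8 − 8/(9π))·r⁴ = 0.109757 × 0.935⁴ = 0.0838839 m⁴.
Centre of pressure: y_p = y_c + I_c/(y_c·A) = 5.50683 + 0.0838839/(5.50683 × 1.37323) = 5.50683 + 0.0110926 = 5.51792 m along the plane.
The resultant acts 0.396826 + 0.0110926 = 0.407919 m (along the plate) below the hinge at the top edge, so the moment about the hinge is M = F × 0.407919 = 108.161 × 0.407919 = 44.1209 kN·m.
A normal force at the bottom, 0.935 m from the hinge, must supply this moment: P = 44.1209/0.935 = 47.1881 kN.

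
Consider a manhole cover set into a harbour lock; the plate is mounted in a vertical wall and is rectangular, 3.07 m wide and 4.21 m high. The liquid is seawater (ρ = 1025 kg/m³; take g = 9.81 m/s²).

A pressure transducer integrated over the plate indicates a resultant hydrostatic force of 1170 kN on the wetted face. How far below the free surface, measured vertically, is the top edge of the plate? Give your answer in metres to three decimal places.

d_top ≈ 6.898 m

γ = ρg = 1025 × 9.81 / 1000 = 10.05525 kN/m³.
A = 3.07 × 4.21 = 12.9247 m².
From F = γ·h_c·A, the centroid depth is h_c = 1170/(10.05525 × 12.9247) = 9.00269 m.
The centroid lies 4.21/2 = 2.105 m below the top edge, so the top edge sits at h_top = 9.00269 − 2.105 = 6.89769 m below the surface.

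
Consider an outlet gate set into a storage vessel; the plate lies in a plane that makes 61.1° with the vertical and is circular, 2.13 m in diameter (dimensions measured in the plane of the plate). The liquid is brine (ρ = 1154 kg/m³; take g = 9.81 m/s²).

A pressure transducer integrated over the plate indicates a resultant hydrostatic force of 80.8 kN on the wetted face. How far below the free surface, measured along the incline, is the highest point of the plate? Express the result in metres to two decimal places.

y_top ≈ 3.08 m

γ = ρg = 1154 × 9.81 / 1000 = 11.32074 kN/m³.
A = π(1.065)² = 3.56327 m².
From F = γ·h_c·A, the centroid depth is h_c = 80.8/(11.32074 × 3.56327) = 2.00303 m.
The plate makes 61.1° with the vertical, i.e. θ = 90° − 61.1° = 28.9° to the horizontal. Measuring y along the incline from the free-surface line, vertical depth h = y·sinθ with sinθ = 0.483282.
Along the incline, y_c = h_c/sinθ = 2.00303/0.483282 = 4.14464 m.
The centroid is at the centre, 1.065 m below the top of the plate, so the highest point sits at y_top = 4.14464 − 1.065 = 3.07964 m along the incline.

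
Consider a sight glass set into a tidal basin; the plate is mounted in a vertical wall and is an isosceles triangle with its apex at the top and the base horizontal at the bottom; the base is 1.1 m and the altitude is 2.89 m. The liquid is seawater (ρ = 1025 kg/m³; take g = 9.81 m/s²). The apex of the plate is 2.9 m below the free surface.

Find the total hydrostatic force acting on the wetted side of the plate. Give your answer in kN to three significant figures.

F ≈ 77.1 kN

γ = ρg = 1025 × 9.81 / 1000 = 10.05525 kN/m³.
With the apex up, the centroid sits 2h/3 = 2 × 2.89/3 = 1.92667 m below the apex, so the centroid depth is h_c = 2.9 + 1.92667 = 4.82667 m.
A = ½ × 1.1 × 2.89 = 1.5895 m².
Resultant F = γ·h_c·A = 10.05525 × 4.82667 × 1.5895 = 77.1438 kN.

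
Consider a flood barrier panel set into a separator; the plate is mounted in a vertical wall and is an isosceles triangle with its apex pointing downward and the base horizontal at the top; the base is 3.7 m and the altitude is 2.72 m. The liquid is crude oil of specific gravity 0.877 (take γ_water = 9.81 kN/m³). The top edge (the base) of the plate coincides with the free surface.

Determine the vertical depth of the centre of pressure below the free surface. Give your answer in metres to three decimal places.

γ = 0.877 × 9.81 = 8.60337 kN/m³.
With the apex down, the centroid sits h/3 = 2.72/3 = 0.906667 m below the base (the top edge), so the centroid depth is h_c = 0.906667 m.
A = ½ × 3.7 × 2.72 = 5.032 m².
Resultant F = γ·h_c·A = 8.60337 × 0.906667 × 5.032 = 39.2516 kN.
I_c = b·h³/36 = 3.7 × 2.72³/36 = 2.06826 m⁴.
Centre of pressure: y_p = y_c + I_c/(y_c·A) = 0.906667 + 2.06826/(0.906667 × 5.032) = 0.906667 + 0.453332 = 1.36 m along the plane.

h_p = 1.360 m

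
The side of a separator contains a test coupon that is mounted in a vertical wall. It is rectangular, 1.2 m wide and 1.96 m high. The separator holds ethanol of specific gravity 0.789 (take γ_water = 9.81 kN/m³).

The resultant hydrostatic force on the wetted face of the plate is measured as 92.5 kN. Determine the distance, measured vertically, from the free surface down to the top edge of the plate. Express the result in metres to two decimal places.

γ = 0.789 × 9.81 = 7.74009 kN/m³.
A = 1.2 × 1.96 = 2.352 m².
From F = γ·h_c·A, the centroid depth is h_c = 92.5/(7.74009 × 2.352) = 5.08111 m.
The centroid lies 1.96/2 = 0.98 m below the top edge, so the top edge sits at h_top = 5.08111 − 0.98 = 4.10111 m below the surface.

d_top ≈ 4.10 m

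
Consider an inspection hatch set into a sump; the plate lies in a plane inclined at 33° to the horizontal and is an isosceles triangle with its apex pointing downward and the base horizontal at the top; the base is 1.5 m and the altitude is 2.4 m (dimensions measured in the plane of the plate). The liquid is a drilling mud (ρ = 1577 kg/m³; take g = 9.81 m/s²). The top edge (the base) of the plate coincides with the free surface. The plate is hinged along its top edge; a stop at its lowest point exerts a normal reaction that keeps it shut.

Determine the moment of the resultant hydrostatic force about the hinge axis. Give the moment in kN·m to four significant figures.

γ = ρg = 1577 × 9.81 / 1000 = 15.47037 kN/m³.
Let θ = 33° be the plate's angle to the horizontal; measure y along the incline from where the plane meets the free surface. Vertical depth h = y·sinθ with sinθ = 0.544639.
With the apex down, the centroid sits h/3 = 2.4/3 = 0.8 m below the base (the top edge), so y_c = 0.8 m and h_c = 0.8 × 0.544639 = 0.435711 m.
A = ½ × 1.5 × 2.4 = 1.8 m².
Resultant F = γ·h_c·A = 15.47037 × 0.435711 × 1.8 = 12.1331 kN.
I_c = b·h³/36 = 1.5 × 2.4³/36 = 0.576 m⁴.
Centre of pressure: y_p = y_c + I_c/(y_c·A) = 0.8 + 0.576/(0.8 × 1.8) = 0.8 + 0.4 = 1.2 m along the plane.
The resultant acts 0.8 + 0.4 = 1.2 m (along the plate) below the hinge at the top edge, so the moment about the hinge is M = F × 1.2 = 12.1331 × 1.2 = 14.5597 kN·m.

M ≈ 14.56 kN·m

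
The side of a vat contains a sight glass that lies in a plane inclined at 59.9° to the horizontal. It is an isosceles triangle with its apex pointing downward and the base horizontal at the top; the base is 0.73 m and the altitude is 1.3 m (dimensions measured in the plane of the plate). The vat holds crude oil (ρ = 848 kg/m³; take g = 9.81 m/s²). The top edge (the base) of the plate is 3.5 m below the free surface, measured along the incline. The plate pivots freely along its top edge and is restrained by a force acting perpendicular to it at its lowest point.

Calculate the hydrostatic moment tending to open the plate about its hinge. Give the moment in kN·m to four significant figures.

M ≈ 6.141 kN·m

γ = ρg = 848 × 9.81 / 1000 = 8.31888 kN/m³.
Let θ = 59.9° be the plate's angle to the horizontal; measure y along the incline from where the plane meets the free surface. Vertical depth h = y·sinθ with sinθ = 0.865151.
With the apex down, the centroid sits h/3 = 1.3/3 = 0.433333 m below the base (the top edge), so y_c = 3.5 + 0.433333 = 3.93333 m and h_c = 3.93333 × 0.865151 = 3.40292 m.
A = ½ × 0.73 × 1.3 = 0.4745 m².
Resultant F = γ·h_c·A = 8.31888 × 3.40292 × 0.4745 = 13.4324 kN.
I_c = b·h³/36 = 0.73 × 1.3³/36 = 0.0445503 m⁴.
Centre of pressure: y_p = y_c + I_c/(y_c·A) = 3.93333 + 0.0445503/(3.93333 × 0.4745) = 3.93333 + 0.0238701 = 3.9572 m along the plane.
The resultant acts 0.433333 + 0.0238701 = 0.457203 m (along the plate) below the hinge at the top edge, so the moment about the hinge is M = F × 0.457203 = 13.4324 × 0.457203 = 6.14133 kN·m.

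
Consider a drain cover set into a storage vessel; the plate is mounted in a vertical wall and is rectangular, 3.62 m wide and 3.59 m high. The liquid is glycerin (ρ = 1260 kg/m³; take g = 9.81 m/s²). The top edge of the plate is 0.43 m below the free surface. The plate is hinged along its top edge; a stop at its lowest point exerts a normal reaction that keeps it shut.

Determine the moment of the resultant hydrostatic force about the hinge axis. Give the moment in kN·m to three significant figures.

γ = ρg = 1260 × 9.81 / 1000 = 12.3606 kN/m³.
The centroid lies 3.59/2 = 1.795 m below the top edge, so the centroid depth is h_c = 0.43 + 1.795 = 2.225 m.
A = 3.62 × 3.59 = 12.9958 m².
Resultant F = γ·h_c·A = 12.3606 × 2.225 × 12.9958 = 357.415 kN.
I_c = b·h³/12 = 3.62 × 3.59³/12 = 13.9576 m⁴.
Centre of pressure: y_p = y_c + I_c/(y_c·A) = 2.225 + 13.9576/(2.225 × 12.9958) = 2.225 + 0.4827 = 2.7077 m along the plane.
The resultant acts 1.795 + 0.4827 = 2.2777 m (along the plate) below the hinge at the top edge, so the moment about the hinge is M = F × 2.2777 = 357.415 × 2.2777 = 814.084 kN·m.

M ≈ 814 kN·m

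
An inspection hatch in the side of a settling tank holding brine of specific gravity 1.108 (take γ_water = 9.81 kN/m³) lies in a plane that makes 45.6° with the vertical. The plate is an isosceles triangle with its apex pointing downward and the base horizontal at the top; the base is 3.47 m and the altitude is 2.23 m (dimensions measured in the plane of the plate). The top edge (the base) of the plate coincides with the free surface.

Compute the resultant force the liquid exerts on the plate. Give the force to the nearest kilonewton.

F ≈ 22 kN

γ = 1.108 × 9.81 = 10.86948 kN/m³.
The plate makes 45.6° with the vertical, i.e. θ = 90° − 45.6° = 44.4° to the horizontal. Measuring y along the incline from the free-surface line, vertical depth h = y·sinθ with sinθ = 0.699663.
With the apex down, the centroid sits h/3 = 2.23/3 = 0.743333 m below the base (the top edge), so y_c = 0.743333 m and h_c = 0.743333 × 0.699663 = 0.520083 m.
A = ½ × 3.47 × 2.23 = 3.86905 m².
Resultant F = γ·h_c·A = 10.86948 × 0.520083 × 3.86905 = 21.8719 kN.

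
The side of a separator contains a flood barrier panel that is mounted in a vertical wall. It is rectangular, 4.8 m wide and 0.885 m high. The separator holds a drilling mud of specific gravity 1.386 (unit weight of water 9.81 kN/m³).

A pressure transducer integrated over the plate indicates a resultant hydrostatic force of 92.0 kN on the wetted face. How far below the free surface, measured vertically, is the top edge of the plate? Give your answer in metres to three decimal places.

d_top ≈ 1.150 m

γ = 1.386 × 9.81 = 13.59666 kN/m³.
A = 4.8 × 0.885 = 4.248 m².
From F = γ·h_c·A, the centroid depth is h_c = 92.0/(13.59666 × 4.248) = 1.59284 m.
The centroid lies 0.885/2 = 0.4425 m below the top edge, so the top edge sits at h_top = 1.59284 − 0.4425 = 1.15034 m below the surface.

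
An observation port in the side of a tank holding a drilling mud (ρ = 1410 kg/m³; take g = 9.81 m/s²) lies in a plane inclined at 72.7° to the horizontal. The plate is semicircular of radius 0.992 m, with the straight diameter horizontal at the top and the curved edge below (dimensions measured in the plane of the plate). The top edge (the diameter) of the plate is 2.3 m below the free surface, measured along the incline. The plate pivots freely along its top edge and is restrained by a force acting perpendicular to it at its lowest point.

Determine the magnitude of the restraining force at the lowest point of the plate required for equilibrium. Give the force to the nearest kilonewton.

P ≈ 25 kN

γ = ρg = 1410 × 9.81 / 1000 = 13.8321 kN/m³.
Let θ = 72.7° be the plate's angle to the horizontal; measure y along the incline from where the plane meets the free surface. Vertical depth h = y·sinθ with sinθ = 0.954761.
The centroid of a semicircle lies 4r/(3π) = 0.421018 m from the diameter, here below the top edge, so y_c = 2.3 + 0.421018 = 2.72102 m and h_c = 2.72102 × 0.954761 = 2.59792 m.
A = πr²/2 = π × 0.992²/2 = 1.54576 m².
Resultant F = γ·h_c·A = 13.8321 × 2.59792 × 1.54576 = 55.5464 kN.
I_c = (π/8 − 8/(9π))·r⁴ = 0.109757 × 0.992⁴ = 0.106287 m⁴.
Centre of pressure: y_p = y_c + I_c/(y_c·A) = 2.72102 + 0.106287/(2.72102 × 1.54576) = 2.72102 + 0.0252701 = 2.74629 m along the plane.
The resultant acts 0.421018 + 0.0252701 = 0.446288 m (along the plate) below the hinge at the top edge, so the moment about the hinge is M = F × 0.446288 = 55.5464 × 0.446288 = 24.7897 kN·m.
A normal force at the bottom, 0.992 m from the hinge, must supply this moment: P = 24.7897/0.992 = 24.9896 kN.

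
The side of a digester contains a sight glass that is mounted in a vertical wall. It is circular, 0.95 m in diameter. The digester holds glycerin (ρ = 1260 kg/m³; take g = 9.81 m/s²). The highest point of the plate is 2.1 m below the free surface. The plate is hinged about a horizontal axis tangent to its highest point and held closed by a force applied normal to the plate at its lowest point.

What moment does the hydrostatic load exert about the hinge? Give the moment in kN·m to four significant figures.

γ = ρg = 1260 × 9.81 / 1000 = 12.3606 kN/m³.
The centroid is at the centre, 0.475 m below the top of the plate, so the centroid depth is h_c = 2.1 + 0.475 = 2.575 m.
A = π(0.475)² = 0.708822 m².
Resultant F = γ·h_c·A = 12.3606 × 2.575 × 0.708822 = 22.5608 kN.
I_c = πr⁴/4 = π × 0.475⁴/4 = 0.039982 m⁴.
Centre of pressure: y_p = y_c + I_c/(y_c·A) = 2.575 + 0.039982/(2.575 × 0.708822) = 2.575 + 0.0219053 = 2.59691 m along the plane.
The resultant acts 0.475 + 0.0219053 = 0.496905 m (along the plate) below the hinge at the top edge, so the moment about the hinge is M = F × 0.496905 = 22.5608 × 0.496905 = 11.2106 kN·m.

M ≈ 11.21 kN·m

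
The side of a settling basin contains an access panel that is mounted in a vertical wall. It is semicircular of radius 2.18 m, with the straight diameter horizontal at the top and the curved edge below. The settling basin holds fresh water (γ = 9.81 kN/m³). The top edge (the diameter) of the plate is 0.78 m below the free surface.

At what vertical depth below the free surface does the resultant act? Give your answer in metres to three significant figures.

γ = 9.81 kN/m³.
The centroid of a semicircle lies 4r/(3π) = 0.925221 m from the diameter, here below the top edge, so the centroid depth is h_c = 0.78 + 0.925221 = 1.70522 m.
A = πr²/2 = π × 2.18²/2 = 7.46505 m².
Resultant F = γ·h_c·A = 9.81 × 1.70522 × 7.46505 = 124.877 kN.
I_c = (π/8 − 8/(9π))·r⁴ = 0.109757 × 2.18⁴ = 2.4789 m⁴.
Centre of pressure: y_p = y_c + I_c/(y_c·A) = 1.70522 + 2.4789/(1.70522 × 7.46505) = 1.70522 + 0.194736 = 1.89996 m along the plane.

h_p = 1.90 m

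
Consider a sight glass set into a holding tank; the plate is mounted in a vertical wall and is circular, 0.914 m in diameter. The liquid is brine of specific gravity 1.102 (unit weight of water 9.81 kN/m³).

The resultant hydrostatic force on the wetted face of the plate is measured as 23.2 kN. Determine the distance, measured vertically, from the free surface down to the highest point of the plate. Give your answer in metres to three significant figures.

d_top ≈ 2.81 m

γ = 1.102 × 9.81 = 10.81062 kN/m³.
A = π(0.457)² = 0.656118 m².
From F = γ·h_c·A, the centroid depth is h_c = 23.2/(10.81062 × 0.656118) = 3.27081 m.
The centroid is at the centre, 0.457 m below the top of the plate, so the highest point sits at h_top = 3.27081 − 0.457 = 2.81381 m below the surface.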